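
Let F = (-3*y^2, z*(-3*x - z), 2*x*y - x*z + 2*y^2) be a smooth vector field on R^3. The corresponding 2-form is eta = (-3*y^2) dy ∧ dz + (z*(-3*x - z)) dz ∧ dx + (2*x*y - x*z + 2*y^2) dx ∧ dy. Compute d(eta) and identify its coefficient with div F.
d(eta) = (-x) dx ∧ dy ∧ dz; div F = -x

For a 2-form in R^3 of the form above, applying d gives a 3-form with coefficient ∂P/∂x + ∂Q/∂y + ∂R/∂z:
  ∂P/∂x = 0
  ∂Q/∂y = 0
  ∂R/∂z = -x
Sum = -x, which is exactly div F.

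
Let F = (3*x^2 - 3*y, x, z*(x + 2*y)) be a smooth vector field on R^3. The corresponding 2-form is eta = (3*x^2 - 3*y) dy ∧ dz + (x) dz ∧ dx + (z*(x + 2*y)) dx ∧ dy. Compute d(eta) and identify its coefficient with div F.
d(eta) = (7*x + 2*y) dx ∧ dy ∧ dz; div F = 7*x + 2*y

For a 2-form in R^3 of the form above, applying d gives a 3-form with coefficient ∂P/∂x + ∂Q/∂y + ∂R/∂z:
  ∂P/∂x = 6*x
  ∂Q/∂y = 0
  ∂R/∂z = x + 2*y
Sum = 7*x + 2*y, which is exactly div F.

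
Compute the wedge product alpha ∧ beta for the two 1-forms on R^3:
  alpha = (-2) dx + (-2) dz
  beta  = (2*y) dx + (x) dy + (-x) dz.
alpha ∧ beta = (-2*x) dx ∧ dy + (2*x + 4*y) dx ∧ dz + (2*x) dy ∧ dz

Distribute the wedge, using dx_i ∧ dx_j = -dx_j ∧ dx_i and dx_i ∧ dx_i = 0. For each pair (i, j) with i < j, the coefficient of dx_i ∧ dx_j in alpha ∧ beta is (alpha_i * beta_j - alpha_j * beta_i). Collecting: alpha ∧ beta = (-2*x) dx ∧ dy + (2*x + 4*y) dx ∧ dz + (2*x) dy ∧ dz.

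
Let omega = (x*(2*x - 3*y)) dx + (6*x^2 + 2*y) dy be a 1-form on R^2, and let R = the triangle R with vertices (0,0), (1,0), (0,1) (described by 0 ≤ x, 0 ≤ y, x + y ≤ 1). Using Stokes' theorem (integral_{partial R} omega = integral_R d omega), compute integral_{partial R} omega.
integral_(partial R) omega = 5/2

Stokes: integral_partial_R omega = integral_R d omega with d omega = (∂Q/∂x - ∂P/∂y) dx ∧ dy.
  ∂Q/∂x = 12*x
  ∂P/∂y = -3*x
  integrand = ∂Q/∂x - ∂P/∂y = 15*x.
Integrating over R: integral_0^1 integral_0^{1-x} (15*x) dy dx = 5/2.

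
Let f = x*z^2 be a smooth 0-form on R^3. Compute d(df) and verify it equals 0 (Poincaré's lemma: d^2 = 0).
d(df) = 0

Step 1: df = sum_i (∂f/∂x_i) dx_i = (z^2) dx + (0) dy + (2*x*z) dz.
Step 2: Apply d again. Using the 1-form formula, the coefficient of dx ∧ dy in d(df) is ∂^2 f/∂x ∂y - ∂^2 f/∂y ∂x = (0) - (0) = 0 (equality of mixed partials for smooth f).
Similarly for dx ∧ dz and dy ∧ dz — all coefficients vanish. So d(df) = 0.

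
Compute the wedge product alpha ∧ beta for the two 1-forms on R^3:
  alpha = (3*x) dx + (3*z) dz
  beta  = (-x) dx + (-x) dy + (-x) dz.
alpha ∧ beta = (-3*x^2) dx ∧ dy + (3*x*(-x + z)) dx ∧ dz + (3*x*z) dy ∧ dz

Distribute the wedge, using dx_i ∧ dx_j = -dx_j ∧ dx_i and dx_i ∧ dx_i = 0. For each pair (i, j) with i < j, the coefficient of dx_i ∧ dx_j in alpha ∧ beta is (alpha_i * beta_j - alpha_j * beta_i). Collecting: alpha ∧ beta = (-3*x^2) dx ∧ dy + (3*x*(-x + z)) dx ∧ dz + (3*x*z) dy ∧ dz.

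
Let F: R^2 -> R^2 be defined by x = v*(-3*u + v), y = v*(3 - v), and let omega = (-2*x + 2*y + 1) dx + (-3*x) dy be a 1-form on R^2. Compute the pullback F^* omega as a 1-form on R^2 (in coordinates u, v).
F^* omega = (3*v*(-6*u*v + 4*v^2 - 6*v - 1)) du + (-18*u^2*v + 6*u*v^2 + 9*u*v - 3*u - 2*v^3 + 3*v^2 + 2*v) dv

Using F^*(f dg) = (f ∘ F) d(g ∘ F), substitute each coordinate x_i by F_i(u, v) in f_i, and replace dx_i by d F_i = (∂F_i/∂u) du + (∂F_i/∂v) dv.
  For the x component: f_1(F) = 6*u*v - 4*v^2 + 6*v + 1; d F_1 = (-3*v) du + (-3*u + 2*v) dv
  For the y component: f_2(F) = 3*v*(3*u - v); d F_2 = (0) du + (3 - 2*v) dv
Combining and collecting du, dv coefficients:
  coeff of du: 3*v*(-6*u*v + 4*v^2 - 6*v - 1)
  coeff of dv: -18*u^2*v + 6*u*v^2 + 9*u*v - 3*u - 2*v^3 + 3*v^2 + 2*v
F^* omega = (3*v*(-6*u*v + 4*v^2 - 6*v - 1)) du + (-18*u^2*v + 6*u*v^2 + 9*u*v - 3*u - 2*v^3 + 3*v^2 + 2*v) dv.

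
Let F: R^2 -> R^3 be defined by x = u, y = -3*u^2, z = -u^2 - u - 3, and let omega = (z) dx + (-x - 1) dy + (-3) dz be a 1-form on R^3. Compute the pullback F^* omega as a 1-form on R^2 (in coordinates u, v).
F^* omega = (u*(5*u + 11)) du

Using F^*(f dg) = (f ∘ F) d(g ∘ F), substitute each coordinate x_i by F_i(u, v) in f_i, and replace dx_i by d F_i = (∂F_i/∂u) du + (∂F_i/∂v) dv.
  For the x component: f_1(F) = -u^2 - u - 3; d F_1 = (1) du + (0) dv
  For the y component: f_2(F) = -u - 1; d F_2 = (-6*u) du + (0) dv
  For the z component: f_3(F) = -3; d F_3 = (-2*u - 1) du + (0) dv
Combining and collecting du, dv coefficients:
  coeff of du: u*(5*u + 11)
  coeff of dv: 0
F^* omega = (u*(5*u + 11)) du.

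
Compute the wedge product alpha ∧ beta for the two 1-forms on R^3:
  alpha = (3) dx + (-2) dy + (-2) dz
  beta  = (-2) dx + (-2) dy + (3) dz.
alpha ∧ beta = (-10) dx ∧ dy + (5) dx ∧ dz + (-10) dy ∧ dz

Distribute the wedge, using dx_i ∧ dx_j = -dx_j ∧ dx_i and dx_i ∧ dx_i = 0. For each pair (i, j) with i < j, the coefficient of dx_i ∧ dx_j in alpha ∧ beta is (alpha_i * beta_j - alpha_j * beta_i). Collecting: alpha ∧ beta = (-10) dx ∧ dy + (5) dx ∧ dz + (-10) dy ∧ dz.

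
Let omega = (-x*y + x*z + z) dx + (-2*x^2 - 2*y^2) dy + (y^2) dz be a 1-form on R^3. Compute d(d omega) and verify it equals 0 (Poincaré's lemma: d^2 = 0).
d(d omega) = 0

Step 1: d omega = sum_{i<j} (∂f_j/∂x_i - ∂f_i/∂x_j) dx_i ∧ dx_j:
  coeff of dx ∧ dy: -3*x
  coeff of dx ∧ dz: -x - 1
  coeff of dy ∧ dz: 2*y
Step 2: Apply d again to each 2-form coefficient. The only possible 3-form in R^3 is dx ∧ dy ∧ dz, with coefficient
  ∂(coeff of dy∧dz)/∂x - ∂(coeff of dx∧dz)/∂y + ∂(coeff of dx∧dy)/∂z
  = ∂/∂x (2*y) - ∂/∂y (-x - 1) + ∂/∂z (-3*x).
Each of these terms simplifies to sums of mixed partials that cancel in pairs. The result is 0 (by equality of mixed partials for smooth functions — Schwarz / Clairaut).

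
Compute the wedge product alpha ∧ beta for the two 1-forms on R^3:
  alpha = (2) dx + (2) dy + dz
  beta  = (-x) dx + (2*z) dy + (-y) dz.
alpha ∧ beta = (2*x + 4*z) dx ∧ dy + (x - 2*y) dx ∧ dz + (-2*y - 2*z) dy ∧ dz

Distribute the wedge, using dx_i ∧ dx_j = -dx_j ∧ dx_i and dx_i ∧ dx_i = 0. For each pair (i, j) with i < j, the coefficient of dx_i ∧ dx_j in alpha ∧ beta is (alpha_i * beta_j - alpha_j * beta_i). Collecting: alpha ∧ beta = (2*x + 4*z) dx ∧ dy + (x - 2*y) dx ∧ dz + (-2*y - 2*z) dy ∧ dz.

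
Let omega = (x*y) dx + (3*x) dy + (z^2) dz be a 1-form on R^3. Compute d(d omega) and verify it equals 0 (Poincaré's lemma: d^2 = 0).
d(d omega) = 0

Step 1: d omega = sum_{i<j} (∂f_j/∂x_i - ∂f_i/∂x_j) dx_i ∧ dx_j:
  coeff of dx ∧ dy: 3 - x
  coeff of dx ∧ dz: 0
  coeff of dy ∧ dz: 0
Step 2: Apply d again to each 2-form coefficient. The only possible 3-form in R^3 is dx ∧ dy ∧ dz, with coefficient
  ∂(coeff of dy∧dz)/∂x - ∂(coeff of dx∧dz)/∂y + ∂(coeff of dx∧dy)/∂z
  = ∂/∂x (0) - ∂/∂y (0) + ∂/∂z (3 - x).
Each of these terms simplifies to sums of mixed partials that cancel in pairs. The result is 0 (by equality of mixed partials for smooth functions — Schwarz / Clairaut).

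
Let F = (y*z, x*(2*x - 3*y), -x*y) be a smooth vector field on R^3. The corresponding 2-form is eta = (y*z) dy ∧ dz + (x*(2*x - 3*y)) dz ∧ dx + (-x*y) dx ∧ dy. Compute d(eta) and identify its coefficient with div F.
d(eta) = (-3*x) dx ∧ dy ∧ dz; div F = -3*x

For a 2-form in R^3 of the form above, applying d gives a 3-form with coefficient ∂P/∂x + ∂Q/∂y + ∂R/∂z:
  ∂P/∂x = 0
  ∂Q/∂y = -3*x
  ∂R/∂z = 0
Sum = -3*x, which is exactly div F.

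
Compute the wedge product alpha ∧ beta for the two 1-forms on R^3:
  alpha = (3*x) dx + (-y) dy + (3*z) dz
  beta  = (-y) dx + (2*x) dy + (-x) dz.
alpha ∧ beta = (6*x^2 - y^2) dx ∧ dy + (-3*x^2 + 3*y*z) dx ∧ dz + (x*(y - 6*z)) dy ∧ dz

Distribute the wedge, using dx_i ∧ dx_j = -dx_j ∧ dx_i and dx_i ∧ dx_i = 0. For each pair (i, j) with i < j, the coefficient of dx_i ∧ dx_j in alpha ∧ beta is (alpha_i * beta_j - alpha_j * beta_i). Collecting: alpha ∧ beta = (6*x^2 - y^2) dx ∧ dy + (-3*x^2 + 3*y*z) dx ∧ dz + (x*(y - 6*z)) dy ∧ dz.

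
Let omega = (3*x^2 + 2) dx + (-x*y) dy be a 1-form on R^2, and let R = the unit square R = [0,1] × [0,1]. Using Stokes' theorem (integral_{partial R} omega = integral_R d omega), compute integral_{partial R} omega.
integral_(partial R) omega = -1/2

Stokes: integral_partial_R omega = integral_R d omega with d omega = (∂Q/∂x - ∂P/∂y) dx ∧ dy.
  ∂Q/∂x = -y
  ∂P/∂y = 0
  integrand = ∂Q/∂x - ∂P/∂y = -y.
Integrating over R: integral_0^1 integral_0^1 (-y) dx dy = -1/2.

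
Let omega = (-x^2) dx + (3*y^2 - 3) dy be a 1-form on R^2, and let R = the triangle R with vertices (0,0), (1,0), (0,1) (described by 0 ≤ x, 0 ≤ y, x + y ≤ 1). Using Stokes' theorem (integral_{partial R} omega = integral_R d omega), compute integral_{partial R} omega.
integral_(partial R) omega = 0

Stokes: integral_partial_R omega = integral_R d omega with d omega = (∂Q/∂x - ∂P/∂y) dx ∧ dy.
  ∂Q/∂x = 0
  ∂P/∂y = 0
  integrand = ∂Q/∂x - ∂P/∂y = 0.
Integrating over R: integral_0^1 integral_0^{1-x} (0) dy dx = 0.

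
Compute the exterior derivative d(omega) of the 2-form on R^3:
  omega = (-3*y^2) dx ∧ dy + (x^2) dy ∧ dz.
d(omega) = (2*x) dx ∧ dy ∧ dz

For a 2-form omega = sum_{i<j} g_{ij} dx_i ∧ dx_j, the exterior derivative is
  d(omega) = sum_{i<j} d(g_{ij}) ∧ dx_i ∧ dx_j = sum_{i<j, k} (∂g_{ij}/∂x_k) dx_k ∧ dx_i ∧ dx_j.
Expand each term, using dx_k ∧ dx_i ∧ dx_j = sgn(permutation) dx_{(a)} ∧ dx_{(b)} ∧ dx_{(c)} with (a < b < c) sorted:
  d(x^2) includes (∂/∂x)(x^2) dx = (2*x) dx, which multiplied by dy ∧ dz gives (2*x) dx ∧ dy ∧ dz
Collecting like 3-forms: d(omega) = (2*x) dx ∧ dy ∧ dz.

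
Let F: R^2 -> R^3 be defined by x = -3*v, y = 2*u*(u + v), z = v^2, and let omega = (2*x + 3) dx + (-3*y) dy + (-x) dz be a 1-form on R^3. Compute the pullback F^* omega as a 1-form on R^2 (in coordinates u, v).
F^* omega = (12*u*(-2*u^2 - 3*u*v - v^2)) du + (-12*u^3 - 12*u^2*v + 6*v^2 + 18*v - 9) dv

Using F^*(f dg) = (f ∘ F) d(g ∘ F), substitute each coordinate x_i by F_i(u, v) in f_i, and replace dx_i by d F_i = (∂F_i/∂u) du + (∂F_i/∂v) dv.
  For the x component: f_1(F) = 3 - 6*v; d F_1 = (0) du + (-3) dv
  For the y component: f_2(F) = 6*u*(-u - v); d F_2 = (4*u + 2*v) du + (2*u) dv
  For the z component: f_3(F) = 3*v; d F_3 = (0) du + (2*v) dv
Combining and collecting du, dv coefficients:
  coeff of du: 12*u*(-2*u^2 - 3*u*v - v^2)
  coeff of dv: -12*u^3 - 12*u^2*v + 6*v^2 + 18*v - 9
F^* omega = (12*u*(-2*u^2 - 3*u*v - v^2)) du + (-12*u^3 - 12*u^2*v + 6*v^2 + 18*v - 9) dv.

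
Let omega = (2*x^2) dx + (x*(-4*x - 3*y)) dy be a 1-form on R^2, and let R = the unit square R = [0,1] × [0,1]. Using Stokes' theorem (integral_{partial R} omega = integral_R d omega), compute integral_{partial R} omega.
integral_(partial R) omega = -11/2

Stokes: integral_partial_R omega = integral_R d omega with d omega = (∂Q/∂x - ∂P/∂y) dx ∧ dy.
  ∂Q/∂x = -8*x - 3*y
  ∂P/∂y = 0
  integrand = ∂Q/∂x - ∂P/∂y = -8*x - 3*y.
Integrating over R: integral_0^1 integral_0^1 (-8*x - 3*y) dx dy = -11/2.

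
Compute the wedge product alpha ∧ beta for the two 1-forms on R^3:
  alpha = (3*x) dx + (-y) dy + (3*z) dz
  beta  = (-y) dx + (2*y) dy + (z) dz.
alpha ∧ beta = (y*(6*x - y)) dx ∧ dy + (3*z*(x + y)) dx ∧ dz + (-7*y*z) dy ∧ dz

Distribute the wedge, using dx_i ∧ dx_j = -dx_j ∧ dx_i and dx_i ∧ dx_i = 0. For each pair (i, j) with i < j, the coefficient of dx_i ∧ dx_j in alpha ∧ beta is (alpha_i * beta_j - alpha_j * beta_i). Collecting: alpha ∧ beta = (y*(6*x - y)) dx ∧ dy + (3*z*(x + y)) dx ∧ dz + (-7*y*z) dy ∧ dz.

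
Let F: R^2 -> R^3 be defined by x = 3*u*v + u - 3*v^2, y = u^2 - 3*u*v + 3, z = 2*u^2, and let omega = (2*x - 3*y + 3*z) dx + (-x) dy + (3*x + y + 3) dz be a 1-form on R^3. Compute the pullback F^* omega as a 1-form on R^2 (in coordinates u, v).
F^* omega = (4*u^3 + 27*u^2*v + 13*u^2 + 24*u*v^2 + 24*u*v + 26*u - 27*v^3 - 6*v^2 - 27*v - 9) du + (9*u^3 + 36*u^2*v + 9*u^2 - 117*u*v^2 - 12*u*v - 27*u + 36*v^3 + 54*v) dv

Using F^*(f dg) = (f ∘ F) d(g ∘ F), substitute each coordinate x_i by F_i(u, v) in f_i, and replace dx_i by d F_i = (∂F_i/∂u) du + (∂F_i/∂v) dv.
  For the x component: f_1(F) = 3*u^2 + 15*u*v + 2*u - 6*v^2 - 9; d F_1 = (3*v + 1) du + (3*u - 6*v) dv
  For the y component: f_2(F) = -3*u*v - u + 3*v^2; d F_2 = (2*u - 3*v) du + (-3*u) dv
  For the z component: f_3(F) = u^2 + 6*u*v + 3*u - 9*v^2 + 6; d F_3 = (4*u) du + (0) dv
Combining and collecting du, dv coefficients:
  coeff of du: 4*u^3 + 27*u^2*v + 13*u^2 + 24*u*v^2 + 24*u*v + 26*u - 27*v^3 - 6*v^2 - 27*v - 9
  coeff of dv: 9*u^3 + 36*u^2*v + 9*u^2 - 117*u*v^2 - 12*u*v - 27*u + 36*v^3 + 54*v
F^* omega = (4*u^3 + 27*u^2*v + 13*u^2 + 24*u*v^2 + 24*u*v + 26*u - 27*v^3 - 6*v^2 - 27*v - 9) du + (9*u^3 + 36*u^2*v + 9*u^2 - 117*u*v^2 - 12*u*v - 27*u + 36*v^3 + 54*v) dv.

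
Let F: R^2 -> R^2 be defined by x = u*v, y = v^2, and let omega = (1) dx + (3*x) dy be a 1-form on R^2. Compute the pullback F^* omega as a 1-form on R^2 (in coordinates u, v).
F^* omega = (v) du + (u*(6*v^2 + 1)) dv

Using F^*(f dg) = (f ∘ F) d(g ∘ F), substitute each coordinate x_i by F_i(u, v) in f_i, and replace dx_i by d F_i = (∂F_i/∂u) du + (∂F_i/∂v) dv.
  For the x component: f_1(F) = 1; d F_1 = (v) du + (u) dv
  For the y component: f_2(F) = 3*u*v; d F_2 = (0) du + (2*v) dv
Combining and collecting du, dv coefficients:
  coeff of du: v
  coeff of dv: u*(6*v^2 + 1)
F^* omega = (v) du + (u*(6*v^2 + 1)) dv.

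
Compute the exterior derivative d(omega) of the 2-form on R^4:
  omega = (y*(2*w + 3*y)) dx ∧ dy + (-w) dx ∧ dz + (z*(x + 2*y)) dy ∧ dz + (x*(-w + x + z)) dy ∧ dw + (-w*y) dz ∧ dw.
d(omega) = (-w + 2*x + 2*y + z) dx ∧ dy ∧ dw + (-1) dx ∧ dz ∧ dw + (z) dx ∧ dy ∧ dz + (-w - x) dy ∧ dz ∧ dw

For a 2-form omega = sum_{i<j} g_{ij} dx_i ∧ dx_j, the exterior derivative is
  d(omega) = sum_{i<j} d(g_{ij}) ∧ dx_i ∧ dx_j = sum_{i<j, k} (∂g_{ij}/∂x_k) dx_k ∧ dx_i ∧ dx_j.
Expand each term, using dx_k ∧ dx_i ∧ dx_j = sgn(permutation) dx_{(a)} ∧ dx_{(b)} ∧ dx_{(c)} with (a < b < c) sorted:
  d(y*(2*w + 3*y)) includes (∂/∂w)(y*(2*w + 3*y)) dw = (2*y) dw, which multiplied by dx ∧ dy gives (2*y) dx ∧ dy ∧ dw
  d(-w) includes (∂/∂w)(-w) dw = (-1) dw, which multiplied by dx ∧ dz gives (-1) dx ∧ dz ∧ dw
  d(z*(x + 2*y)) includes (∂/∂x)(z*(x + 2*y)) dx = (z) dx, which multiplied by dy ∧ dz gives (z) dx ∧ dy ∧ dz
  d(x*(-w + x + z)) includes (∂/∂x)(x*(-w + x + z)) dx = (-w + 2*x + z) dx, which multiplied by dy ∧ dw gives (-w + 2*x + z) dx ∧ dy ∧ dw
  d(x*(-w + x + z)) includes (∂/∂z)(x*(-w + x + z)) dz = (x) dz, which multiplied by dy ∧ dw gives (-x) dy ∧ dz ∧ dw
  d(-w*y) includes (∂/∂y)(-w*y) dy = (-w) dy, which multiplied by dz ∧ dw gives (-w) dy ∧ dz ∧ dw
Collecting like 3-forms: d(omega) = (-w + 2*x + 2*y + z) dx ∧ dy ∧ dw + (-1) dx ∧ dz ∧ dw + (z) dx ∧ dy ∧ dz + (-w - x) dy ∧ dz ∧ dw.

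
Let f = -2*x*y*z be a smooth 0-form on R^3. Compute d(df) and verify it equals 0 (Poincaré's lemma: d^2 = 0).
d(df) = 0

Step 1: df = sum_i (∂f/∂x_i) dx_i = (-2*y*z) dx + (-2*x*z) dy + (-2*x*y) dz.
Step 2: Apply d again. Using the 1-form formula, the coefficient of dx ∧ dy in d(df) is ∂^2 f/∂x ∂y - ∂^2 f/∂y ∂x = (-2*z) - (-2*z) = 0 (equality of mixed partials for smooth f).
Similarly for dx ∧ dz and dy ∧ dz — all coefficients vanish. So d(df) = 0.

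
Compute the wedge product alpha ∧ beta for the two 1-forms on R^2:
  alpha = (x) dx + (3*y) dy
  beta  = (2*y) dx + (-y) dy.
alpha ∧ beta = (-y*(x + 6*y)) dx ∧ dy

Distribute the wedge, using dx_i ∧ dx_j = -dx_j ∧ dx_i and dx_i ∧ dx_i = 0. For each pair (i, j) with i < j, the coefficient of dx_i ∧ dx_j in alpha ∧ beta is (alpha_i * beta_j - alpha_j * beta_i). Collecting: alpha ∧ beta = (-y*(x + 6*y)) dx ∧ dy.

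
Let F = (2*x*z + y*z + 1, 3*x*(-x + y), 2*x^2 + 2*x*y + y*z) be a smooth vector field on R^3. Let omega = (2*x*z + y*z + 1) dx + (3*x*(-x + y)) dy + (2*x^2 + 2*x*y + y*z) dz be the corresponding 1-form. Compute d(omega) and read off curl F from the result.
d(omega) = (2*x + z) dy ∧ dz + (-2*x - y) dz ∧ dx + (-6*x + 3*y - z) dx ∧ dy; curl F = (2*x + z, -2*x - y, -6*x + 3*y - z)

d omega = sum_{i<j} (∂f_j/∂x_i - ∂f_i/∂x_j) dx_i ∧ dx_j. Under the identification (dy ∧ dz, dz ∧ dx, dx ∧ dy) ↔ (e_x, e_y, e_z), the coefficients are exactly the components of curl F. Compute:
  ∂R/∂y - ∂Q/∂z = (2*x + z) - (0) = 2*x + z
  ∂P/∂z - ∂R/∂x = (2*x + y) - (4*x + 2*y) = -2*x - y
  ∂Q/∂x - ∂P/∂y = (-6*x + 3*y) - (z) = -6*x + 3*y - z.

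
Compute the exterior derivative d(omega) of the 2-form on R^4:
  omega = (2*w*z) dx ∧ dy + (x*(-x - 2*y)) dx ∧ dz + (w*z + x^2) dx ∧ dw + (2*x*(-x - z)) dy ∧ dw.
d(omega) = (2*w + 2*x) dx ∧ dy ∧ dz + (-4*x) dx ∧ dy ∧ dw + (-w) dx ∧ dz ∧ dw + (2*x) dy ∧ dz ∧ dw

For a 2-form omega = sum_{i<j} g_{ij} dx_i ∧ dx_j, the exterior derivative is
  d(omega) = sum_{i<j} d(g_{ij}) ∧ dx_i ∧ dx_j = sum_{i<j, k} (∂g_{ij}/∂x_k) dx_k ∧ dx_i ∧ dx_j.
Expand each term, using dx_k ∧ dx_i ∧ dx_j = sgn(permutation) dx_{(a)} ∧ dx_{(b)} ∧ dx_{(c)} with (a < b < c) sorted:
  d(2*w*z) includes (∂/∂z)(2*w*z) dz = (2*w) dz, which multiplied by dx ∧ dy gives (2*w) dx ∧ dy ∧ dz
  d(2*w*z) includes (∂/∂w)(2*w*z) dw = (2*z) dw, which multiplied by dx ∧ dy gives (2*z) dx ∧ dy ∧ dw
  d(x*(-x - 2*y)) includes (∂/∂y)(x*(-x - 2*y)) dy = (-2*x) dy, which multiplied by dx ∧ dz gives (2*x) dx ∧ dy ∧ dz
  d(w*z + x^2) includes (∂/∂z)(w*z + x^2) dz = (w) dz, which multiplied by dx ∧ dw gives (-w) dx ∧ dz ∧ dw
  d(2*x*(-x - z)) includes (∂/∂x)(2*x*(-x - z)) dx = (-4*x - 2*z) dx, which multiplied by dy ∧ dw gives (-4*x - 2*z) dx ∧ dy ∧ dw
  d(2*x*(-x - z)) includes (∂/∂z)(2*x*(-x - z)) dz = (-2*x) dz, which multiplied by dy ∧ dw gives (2*x) dy ∧ dz ∧ dw
Collecting like 3-forms: d(omega) = (2*w + 2*x) dx ∧ dy ∧ dz + (-4*x) dx ∧ dy ∧ dw + (-w) dx ∧ dz ∧ dw + (2*x) dy ∧ dz ∧ dw.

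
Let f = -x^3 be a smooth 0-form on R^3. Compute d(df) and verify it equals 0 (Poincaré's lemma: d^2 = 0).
d(df) = 0

Step 1: df = sum_i (∂f/∂x_i) dx_i = (-3*x^2) dx + (0) dy + (0) dz.
Step 2: Apply d again. Using the 1-form formula, the coefficient of dx ∧ dy in d(df) is ∂^2 f/∂x ∂y - ∂^2 f/∂y ∂x = (0) - (0) = 0 (equality of mixed partials for smooth f).
Similarly for dx ∧ dz and dy ∧ dz — all coefficients vanish. So d(df) = 0.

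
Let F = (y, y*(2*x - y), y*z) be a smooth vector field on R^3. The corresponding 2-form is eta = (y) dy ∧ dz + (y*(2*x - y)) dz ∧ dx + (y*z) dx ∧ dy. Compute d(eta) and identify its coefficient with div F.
d(eta) = (2*x - y) dx ∧ dy ∧ dz; div F = 2*x - y

For a 2-form in R^3 of the form above, applying d gives a 3-form with coefficient ∂P/∂x + ∂Q/∂y + ∂R/∂z:
  ∂P/∂x = 0
  ∂Q/∂y = 2*x - 2*y
  ∂R/∂z = y
Sum = 2*x - y, which is exactly div F.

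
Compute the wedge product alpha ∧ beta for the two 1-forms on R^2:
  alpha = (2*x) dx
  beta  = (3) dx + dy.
alpha ∧ beta = (2*x) dx ∧ dy

Distribute the wedge, using dx_i ∧ dx_j = -dx_j ∧ dx_i and dx_i ∧ dx_i = 0. For each pair (i, j) with i < j, the coefficient of dx_i ∧ dx_j in alpha ∧ beta is (alpha_i * beta_j - alpha_j * beta_i). Collecting: alpha ∧ beta = (2*x) dx ∧ dy.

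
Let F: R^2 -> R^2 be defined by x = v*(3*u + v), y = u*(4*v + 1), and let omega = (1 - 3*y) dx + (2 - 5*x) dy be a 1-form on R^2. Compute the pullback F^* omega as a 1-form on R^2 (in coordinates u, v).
F^* omega = (-96*u*v^2 - 24*u*v - 20*v^3 - 5*v^2 + 11*v + 2) du + (-96*u^2*v - 9*u^2 - 44*u*v^2 - 6*u*v + 11*u + 2*v) dv

Using F^*(f dg) = (f ∘ F) d(g ∘ F), substitute each coordinate x_i by F_i(u, v) in f_i, and replace dx_i by d F_i = (∂F_i/∂u) du + (∂F_i/∂v) dv.
  For the x component: f_1(F) = -12*u*v - 3*u + 1; d F_1 = (3*v) du + (3*u + 2*v) dv
  For the y component: f_2(F) = -15*u*v - 5*v^2 + 2; d F_2 = (4*v + 1) du + (4*u) dv
Combining and collecting du, dv coefficients:
  coeff of du: -96*u*v^2 - 24*u*v - 20*v^3 - 5*v^2 + 11*v + 2
  coeff of dv: -96*u^2*v - 9*u^2 - 44*u*v^2 - 6*u*v + 11*u + 2*v
F^* omega = (-96*u*v^2 - 24*u*v - 20*v^3 - 5*v^2 + 11*v + 2) du + (-96*u^2*v - 9*u^2 - 44*u*v^2 - 6*u*v + 11*u + 2*v) dv.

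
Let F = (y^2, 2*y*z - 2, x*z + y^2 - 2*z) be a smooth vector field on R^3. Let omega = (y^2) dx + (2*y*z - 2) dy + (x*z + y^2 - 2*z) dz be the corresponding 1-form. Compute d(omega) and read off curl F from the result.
d(omega) = (0) dy ∧ dz + (-z) dz ∧ dx + (-2*y) dx ∧ dy; curl F = (0, -z, -2*y)

d omega = sum_{i<j} (∂f_j/∂x_i - ∂f_i/∂x_j) dx_i ∧ dx_j. Under the identification (dy ∧ dz, dz ∧ dx, dx ∧ dy) ↔ (e_x, e_y, e_z), the coefficients are exactly the components of curl F. Compute:
  ∂R/∂y - ∂Q/∂z = (2*y) - (2*y) = 0
  ∂P/∂z - ∂R/∂x = (0) - (z) = -z
  ∂Q/∂x - ∂P/∂y = (0) - (2*y) = -2*y.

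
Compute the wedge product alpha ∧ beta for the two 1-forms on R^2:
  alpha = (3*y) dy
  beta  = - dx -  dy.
alpha ∧ beta = (3*y) dx ∧ dy

Distribute the wedge, using dx_i ∧ dx_j = -dx_j ∧ dx_i and dx_i ∧ dx_i = 0. For each pair (i, j) with i < j, the coefficient of dx_i ∧ dx_j in alpha ∧ beta is (alpha_i * beta_j - alpha_j * beta_i). Collecting: alpha ∧ beta = (3*y) dx ∧ dy.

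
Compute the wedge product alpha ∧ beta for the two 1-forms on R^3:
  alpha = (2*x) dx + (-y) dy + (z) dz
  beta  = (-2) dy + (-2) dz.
alpha ∧ beta = (-4*x) dx ∧ dy + (-4*x) dx ∧ dz + (2*y + 2*z) dy ∧ dz

Distribute the wedge, using dx_i ∧ dx_j = -dx_j ∧ dx_i and dx_i ∧ dx_i = 0. For each pair (i, j) with i < j, the coefficient of dx_i ∧ dx_j in alpha ∧ beta is (alpha_i * beta_j - alpha_j * beta_i). Collecting: alpha ∧ beta = (-4*x) dx ∧ dy + (-4*x) dx ∧ dz + (2*y + 2*z) dy ∧ dz.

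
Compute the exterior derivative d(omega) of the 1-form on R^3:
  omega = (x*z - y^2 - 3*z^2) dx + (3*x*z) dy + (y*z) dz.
d(omega) = (2*y + 3*z) dx ∧ dy + (-x + 6*z) dx ∧ dz + (-3*x + z) dy ∧ dz

For a 1-form omega = sum_i f_i dx_i, the exterior derivative is
  d(omega) = sum_{i < j} (∂f_j/∂x_i - ∂f_i/∂x_j) dx_i ∧ dx_j.
  coefficient of dx ∧ dy: ∂f_2/∂x - ∂f_1/∂y = ∂(3*x*z)/∂x - ∂(x*z - y^2 - 3*z^2)/∂y = 2*y + 3*z
  coefficient of dx ∧ dz: ∂f_3/∂x - ∂f_1/∂z = ∂(y*z)/∂x - ∂(x*z - y^2 - 3*z^2)/∂z = -x + 6*z
  coefficient of dy ∧ dz: ∂f_3/∂y - ∂f_2/∂z = ∂(y*z)/∂y - ∂(3*x*z)/∂z = -3*x + z
Assembling: d(omega) = (2*y + 3*z) dx ∧ dy + (-x + 6*z) dx ∧ dz + (-3*x + z) dy ∧ dz.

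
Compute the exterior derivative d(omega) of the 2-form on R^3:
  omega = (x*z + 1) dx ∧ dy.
d(omega) = (x) dx ∧ dy ∧ dz

For a 2-form omega = sum_{i<j} g_{ij} dx_i ∧ dx_j, the exterior derivative is
  d(omega) = sum_{i<j} d(g_{ij}) ∧ dx_i ∧ dx_j = sum_{i<j, k} (∂g_{ij}/∂x_k) dx_k ∧ dx_i ∧ dx_j.
Expand each term, using dx_k ∧ dx_i ∧ dx_j = sgn(permutation) dx_{(a)} ∧ dx_{(b)} ∧ dx_{(c)} with (a < b < c) sorted:
  d(x*z + 1) includes (∂/∂z)(x*z + 1) dz = (x) dz, which multiplied by dx ∧ dy gives (x) dx ∧ dy ∧ dz
Collecting like 3-forms: d(omega) = (x) dx ∧ dy ∧ dz.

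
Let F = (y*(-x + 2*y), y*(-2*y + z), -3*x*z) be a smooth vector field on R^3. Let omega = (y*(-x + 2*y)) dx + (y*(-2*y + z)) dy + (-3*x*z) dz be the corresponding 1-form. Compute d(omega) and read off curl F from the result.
d(omega) = (-y) dy ∧ dz + (3*z) dz ∧ dx + (x - 4*y) dx ∧ dy; curl F = (-y, 3*z, x - 4*y)

d omega = sum_{i<j} (∂f_j/∂x_i - ∂f_i/∂x_j) dx_i ∧ dx_j. Under the identification (dy ∧ dz, dz ∧ dx, dx ∧ dy) ↔ (e_x, e_y, e_z), the coefficients are exactly the components of curl F. Compute:
  ∂R/∂y - ∂Q/∂z = (0) - (y) = -y
  ∂P/∂z - ∂R/∂x = (0) - (-3*z) = 3*z
  ∂Q/∂x - ∂P/∂y = (0) - (-x + 4*y) = x - 4*y.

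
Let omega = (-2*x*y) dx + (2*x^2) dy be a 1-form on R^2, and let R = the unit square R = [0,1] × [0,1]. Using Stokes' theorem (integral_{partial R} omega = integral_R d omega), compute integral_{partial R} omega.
integral_(partial R) omega = 3

Stokes: integral_partial_R omega = integral_R d omega with d omega = (∂Q/∂x - ∂P/∂y) dx ∧ dy.
  ∂Q/∂x = 4*x
  ∂P/∂y = -2*x
  integrand = ∂Q/∂x - ∂P/∂y = 6*x.
Integrating over R: integral_0^1 integral_0^1 (6*x) dx dy = 3.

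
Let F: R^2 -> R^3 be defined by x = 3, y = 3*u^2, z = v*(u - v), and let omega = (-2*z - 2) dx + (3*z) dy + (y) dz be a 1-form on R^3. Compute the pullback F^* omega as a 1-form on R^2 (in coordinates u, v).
F^* omega = (3*u*v*(7*u - 6*v)) du + (3*u^2*(u - 2*v)) dv

Using F^*(f dg) = (f ∘ F) d(g ∘ F), substitute each coordinate x_i by F_i(u, v) in f_i, and replace dx_i by d F_i = (∂F_i/∂u) du + (∂F_i/∂v) dv.
  For the x component: f_1(F) = -2*u*v + 2*v^2 - 2; d F_1 = (0) du + (0) dv
  For the y component: f_2(F) = 3*v*(u - v); d F_2 = (6*u) du + (0) dv
  For the z component: f_3(F) = 3*u^2; d F_3 = (v) du + (u - 2*v) dv
Combining and collecting du, dv coefficients:
  coeff of du: 3*u*v*(7*u - 6*v)
  coeff of dv: 3*u^2*(u - 2*v)
F^* omega = (3*u*v*(7*u - 6*v)) du + (3*u^2*(u - 2*v)) dv.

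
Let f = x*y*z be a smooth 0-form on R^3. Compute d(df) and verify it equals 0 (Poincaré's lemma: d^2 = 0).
d(df) = 0

Step 1: df = sum_i (∂f/∂x_i) dx_i = (y*z) dx + (x*z) dy + (x*y) dz.
Step 2: Apply d again. Using the 1-form formula, the coefficient of dx ∧ dy in d(df) is ∂^2 f/∂x ∂y - ∂^2 f/∂y ∂x = (z) - (z) = 0 (equality of mixed partials for smooth f).
Similarly for dx ∧ dz and dy ∧ dz — all coefficients vanish. So d(df) = 0.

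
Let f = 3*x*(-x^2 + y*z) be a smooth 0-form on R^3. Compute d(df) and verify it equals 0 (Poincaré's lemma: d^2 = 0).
d(df) = 0

Step 1: df = sum_i (∂f/∂x_i) dx_i = (-9*x^2 + 3*y*z) dx + (3*x*z) dy + (3*x*y) dz.
Step 2: Apply d again. Using the 1-form formula, the coefficient of dx ∧ dy in d(df) is ∂^2 f/∂x ∂y - ∂^2 f/∂y ∂x = (3*z) - (3*z) = 0 (equality of mixed partials for smooth f).
Similarly for dx ∧ dz and dy ∧ dz — all coefficients vanish. So d(df) = 0.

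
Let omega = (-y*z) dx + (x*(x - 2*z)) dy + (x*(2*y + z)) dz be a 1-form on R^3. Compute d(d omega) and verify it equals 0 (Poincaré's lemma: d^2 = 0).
d(d omega) = 0

Step 1: d omega = sum_{i<j} (∂f_j/∂x_i - ∂f_i/∂x_j) dx_i ∧ dx_j:
  coeff of dx ∧ dy: 2*x - z
  coeff of dx ∧ dz: 3*y + z
  coeff of dy ∧ dz: 4*x
Step 2: Apply d again to each 2-form coefficient. The only possible 3-form in R^3 is dx ∧ dy ∧ dz, with coefficient
  ∂(coeff of dy∧dz)/∂x - ∂(coeff of dx∧dz)/∂y + ∂(coeff of dx∧dy)/∂z
  = ∂/∂x (4*x) - ∂/∂y (3*y + z) + ∂/∂z (2*x - z).
Each of these terms simplifies to sums of mixed partials that cancel in pairs. The result is 0 (by equality of mixed partials for smooth functions — Schwarz / Clairaut).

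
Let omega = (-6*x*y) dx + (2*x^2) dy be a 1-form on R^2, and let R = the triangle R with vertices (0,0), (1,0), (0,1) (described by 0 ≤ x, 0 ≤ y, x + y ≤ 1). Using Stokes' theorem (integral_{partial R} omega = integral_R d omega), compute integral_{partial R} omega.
integral_(partial R) omega = 5/3

Stokes: integral_partial_R omega = integral_R d omega with d omega = (∂Q/∂x - ∂P/∂y) dx ∧ dy.
  ∂Q/∂x = 4*x
  ∂P/∂y = -6*x
  integrand = ∂Q/∂x - ∂P/∂y = 10*x.
Integrating over R: integral_0^1 integral_0^{1-x} (10*x) dy dx = 5/3.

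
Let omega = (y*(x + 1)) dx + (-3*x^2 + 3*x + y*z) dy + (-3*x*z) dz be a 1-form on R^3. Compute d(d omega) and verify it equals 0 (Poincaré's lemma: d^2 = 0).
d(d omega) = 0

Step 1: d omega = sum_{i<j} (∂f_j/∂x_i - ∂f_i/∂x_j) dx_i ∧ dx_j:
  coeff of dx ∧ dy: 2 - 7*x
  coeff of dx ∧ dz: -3*z
  coeff of dy ∧ dz: -y
Step 2: Apply d again to each 2-form coefficient. The only possible 3-form in R^3 is dx ∧ dy ∧ dz, with coefficient
  ∂(coeff of dy∧dz)/∂x - ∂(coeff of dx∧dz)/∂y + ∂(coeff of dx∧dy)/∂z
  = ∂/∂x (-y) - ∂/∂y (-3*z) + ∂/∂z (2 - 7*x).
Each of these terms simplifies to sums of mixed partials that cancel in pairs. The result is 0 (by equality of mixed partials for smooth functions — Schwarz / Clairaut).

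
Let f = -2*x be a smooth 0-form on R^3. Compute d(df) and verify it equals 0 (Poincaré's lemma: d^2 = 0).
d(df) = 0

Step 1: df = sum_i (∂f/∂x_i) dx_i = (-2) dx + (0) dy + (0) dz.
Step 2: Apply d again. Using the 1-form formula, the coefficient of dx ∧ dy in d(df) is ∂^2 f/∂x ∂y - ∂^2 f/∂y ∂x = (0) - (0) = 0 (equality of mixed partials for smooth f).
Similarly for dx ∧ dz and dy ∧ dz — all coefficients vanish. So d(df) = 0.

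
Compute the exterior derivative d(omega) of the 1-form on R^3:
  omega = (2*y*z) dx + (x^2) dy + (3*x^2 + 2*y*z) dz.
d(omega) = (2*x - 2*z) dx ∧ dy + (6*x - 2*y) dx ∧ dz + (2*z) dy ∧ dz

For a 1-form omega = sum_i f_i dx_i, the exterior derivative is
  d(omega) = sum_{i < j} (∂f_j/∂x_i - ∂f_i/∂x_j) dx_i ∧ dx_j.
  coefficient of dx ∧ dy: ∂f_2/∂x - ∂f_1/∂y = ∂(x^2)/∂x - ∂(2*y*z)/∂y = 2*x - 2*z
  coefficient of dx ∧ dz: ∂f_3/∂x - ∂f_1/∂z = ∂(3*x^2 + 2*y*z)/∂x - ∂(2*y*z)/∂z = 6*x - 2*y
  coefficient of dy ∧ dz: ∂f_3/∂y - ∂f_2/∂z = ∂(3*x^2 + 2*y*z)/∂y - ∂(x^2)/∂z = 2*z
Assembling: d(omega) = (2*x - 2*z) dx ∧ dy + (6*x - 2*y) dx ∧ dz + (2*z) dy ∧ dz.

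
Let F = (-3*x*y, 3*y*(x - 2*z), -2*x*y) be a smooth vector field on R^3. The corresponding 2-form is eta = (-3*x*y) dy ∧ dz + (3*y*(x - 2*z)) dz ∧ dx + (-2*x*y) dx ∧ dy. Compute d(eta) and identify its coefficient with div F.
d(eta) = (3*x - 3*y - 6*z) dx ∧ dy ∧ dz; div F = 3*x - 3*y - 6*z

For a 2-form in R^3 of the form above, applying d gives a 3-form with coefficient ∂P/∂x + ∂Q/∂y + ∂R/∂z:
  ∂P/∂x = -3*y
  ∂Q/∂y = 3*x - 6*z
  ∂R/∂z = 0
Sum = 3*x - 3*y - 6*z, which is exactly div F.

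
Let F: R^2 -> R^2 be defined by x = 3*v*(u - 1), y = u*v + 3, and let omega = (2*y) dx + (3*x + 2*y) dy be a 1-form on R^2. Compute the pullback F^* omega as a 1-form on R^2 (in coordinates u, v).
F^* omega = (v*(17*u*v - 9*v + 24)) du + (17*u^2*v - 15*u*v + 24*u - 18) dv

Using F^*(f dg) = (f ∘ F) d(g ∘ F), substitute each coordinate x_i by F_i(u, v) in f_i, and replace dx_i by d F_i = (∂F_i/∂u) du + (∂F_i/∂v) dv.
  For the x component: f_1(F) = 2*u*v + 6; d F_1 = (3*v) du + (3*u - 3) dv
  For the y component: f_2(F) = 11*u*v - 9*v + 6; d F_2 = (v) du + (u) dv
Combining and collecting du, dv coefficients:
  coeff of du: v*(17*u*v - 9*v + 24)
  coeff of dv: 17*u^2*v - 15*u*v + 24*u - 18
F^* omega = (v*(17*u*v - 9*v + 24)) du + (17*u^2*v - 15*u*v + 24*u - 18) dv.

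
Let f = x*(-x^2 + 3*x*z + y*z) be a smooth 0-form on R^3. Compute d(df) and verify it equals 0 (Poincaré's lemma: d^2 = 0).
d(df) = 0

Step 1: df = sum_i (∂f/∂x_i) dx_i = (-3*x^2 + 6*x*z + y*z) dx + (x*z) dy + (x*(3*x + y)) dz.
Step 2: Apply d again. Using the 1-form formula, the coefficient of dx ∧ dy in d(df) is ∂^2 f/∂x ∂y - ∂^2 f/∂y ∂x = (z) - (z) = 0 (equality of mixed partials for smooth f).
Similarly for dx ∧ dz and dy ∧ dz — all coefficients vanish. So d(df) = 0.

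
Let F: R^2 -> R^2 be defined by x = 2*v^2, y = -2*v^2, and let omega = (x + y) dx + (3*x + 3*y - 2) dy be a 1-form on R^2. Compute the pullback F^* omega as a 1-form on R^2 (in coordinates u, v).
F^* omega = (8*v) dv

Using F^*(f dg) = (f ∘ F) d(g ∘ F), substitute each coordinate x_i by F_i(u, v) in f_i, and replace dx_i by d F_i = (∂F_i/∂u) du + (∂F_i/∂v) dv.
  For the x component: f_1(F) = 0; d F_1 = (0) du + (4*v) dv
  For the y component: f_2(F) = -2; d F_2 = (0) du + (-4*v) dv
Combining and collecting du, dv coefficients:
  coeff of du: 0
  coeff of dv: 8*v
F^* omega = (8*v) dv.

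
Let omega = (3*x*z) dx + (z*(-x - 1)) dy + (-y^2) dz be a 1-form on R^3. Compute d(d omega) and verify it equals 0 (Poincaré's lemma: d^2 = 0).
d(d omega) = 0

Step 1: d omega = sum_{i<j} (∂f_j/∂x_i - ∂f_i/∂x_j) dx_i ∧ dx_j:
  coeff of dx ∧ dy: -z
  coeff of dx ∧ dz: -3*x
  coeff of dy ∧ dz: x - 2*y + 1
Step 2: Apply d again to each 2-form coefficient. The only possible 3-form in R^3 is dx ∧ dy ∧ dz, with coefficient
  ∂(coeff of dy∧dz)/∂x - ∂(coeff of dx∧dz)/∂y + ∂(coeff of dx∧dy)/∂z
  = ∂/∂x (x - 2*y + 1) - ∂/∂y (-3*x) + ∂/∂z (-z).
Each of these terms simplifies to sums of mixed partials that cancel in pairs. The result is 0 (by equality of mixed partials for smooth functions — Schwarz / Clairaut).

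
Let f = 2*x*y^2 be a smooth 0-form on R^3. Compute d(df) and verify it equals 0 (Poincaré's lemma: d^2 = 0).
d(df) = 0

Step 1: df = sum_i (∂f/∂x_i) dx_i = (2*y^2) dx + (4*x*y) dy + (0) dz.
Step 2: Apply d again. Using the 1-form formula, the coefficient of dx ∧ dy in d(df) is ∂^2 f/∂x ∂y - ∂^2 f/∂y ∂x = (4*y) - (4*y) = 0 (equality of mixed partials for smooth f).
Similarly for dx ∧ dz and dy ∧ dz — all coefficients vanish. So d(df) = 0.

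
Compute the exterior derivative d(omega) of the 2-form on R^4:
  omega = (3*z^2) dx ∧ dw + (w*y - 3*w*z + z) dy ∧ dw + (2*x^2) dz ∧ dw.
d(omega) = (4*x - 6*z) dx ∧ dz ∧ dw + (3*w - 1) dy ∧ dz ∧ dw

For a 2-form omega = sum_{i<j} g_{ij} dx_i ∧ dx_j, the exterior derivative is
  d(omega) = sum_{i<j} d(g_{ij}) ∧ dx_i ∧ dx_j = sum_{i<j, k} (∂g_{ij}/∂x_k) dx_k ∧ dx_i ∧ dx_j.
Expand each term, using dx_k ∧ dx_i ∧ dx_j = sgn(permutation) dx_{(a)} ∧ dx_{(b)} ∧ dx_{(c)} with (a < b < c) sorted:
  d(3*z^2) includes (∂/∂z)(3*z^2) dz = (6*z) dz, which multiplied by dx ∧ dw gives (-6*z) dx ∧ dz ∧ dw
  d(w*y - 3*w*z + z) includes (∂/∂z)(w*y - 3*w*z + z) dz = (1 - 3*w) dz, which multiplied by dy ∧ dw gives (3*w - 1) dy ∧ dz ∧ dw
  d(2*x^2) includes (∂/∂x)(2*x^2) dx = (4*x) dx, which multiplied by dz ∧ dw gives (4*x) dx ∧ dz ∧ dw
Collecting like 3-forms: d(omega) = (4*x - 6*z) dx ∧ dz ∧ dw + (3*w - 1) dy ∧ dz ∧ dw.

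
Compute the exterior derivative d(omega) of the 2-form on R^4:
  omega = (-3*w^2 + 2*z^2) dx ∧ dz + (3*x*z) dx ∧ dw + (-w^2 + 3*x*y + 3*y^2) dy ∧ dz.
d(omega) = (-6*w - 3*x) dx ∧ dz ∧ dw + (3*y) dx ∧ dy ∧ dz + (-2*w) dy ∧ dz ∧ dw

For a 2-form omega = sum_{i<j} g_{ij} dx_i ∧ dx_j, the exterior derivative is
  d(omega) = sum_{i<j} d(g_{ij}) ∧ dx_i ∧ dx_j = sum_{i<j, k} (∂g_{ij}/∂x_k) dx_k ∧ dx_i ∧ dx_j.
Expand each term, using dx_k ∧ dx_i ∧ dx_j = sgn(permutation) dx_{(a)} ∧ dx_{(b)} ∧ dx_{(c)} with (a < b < c) sorted:
  d(-3*w^2 + 2*z^2) includes (∂/∂w)(-3*w^2 + 2*z^2) dw = (-6*w) dw, which multiplied by dx ∧ dz gives (-6*w) dx ∧ dz ∧ dw
  d(3*x*z) includes (∂/∂z)(3*x*z) dz = (3*x) dz, which multiplied by dx ∧ dw gives (-3*x) dx ∧ dz ∧ dw
  d(-w^2 + 3*x*y + 3*y^2) includes (∂/∂x)(-w^2 + 3*x*y + 3*y^2) dx = (3*y) dx, which multiplied by dy ∧ dz gives (3*y) dx ∧ dy ∧ dz
  d(-w^2 + 3*x*y + 3*y^2) includes (∂/∂w)(-w^2 + 3*x*y + 3*y^2) dw = (-2*w) dw, which multiplied by dy ∧ dz gives (-2*w) dy ∧ dz ∧ dw
Collecting like 3-forms: d(omega) = (-6*w - 3*x) dx ∧ dz ∧ dw + (3*y) dx ∧ dy ∧ dz + (-2*w) dy ∧ dz ∧ dw.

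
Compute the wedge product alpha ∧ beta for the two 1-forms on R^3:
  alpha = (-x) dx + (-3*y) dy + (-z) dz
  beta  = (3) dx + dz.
alpha ∧ beta = (-x + 3*z) dx ∧ dz + (9*y) dx ∧ dy + (-3*y) dy ∧ dz

Distribute the wedge, using dx_i ∧ dx_j = -dx_j ∧ dx_i and dx_i ∧ dx_i = 0. For each pair (i, j) with i < j, the coefficient of dx_i ∧ dx_j in alpha ∧ beta is (alpha_i * beta_j - alpha_j * beta_i). Collecting: alpha ∧ beta = (-x + 3*z) dx ∧ dz + (9*y) dx ∧ dy + (-3*y) dy ∧ dz.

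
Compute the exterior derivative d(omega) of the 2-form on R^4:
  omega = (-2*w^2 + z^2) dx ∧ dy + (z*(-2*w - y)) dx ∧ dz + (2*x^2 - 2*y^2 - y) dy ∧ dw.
d(omega) = (3*z) dx ∧ dy ∧ dz + (-4*w + 4*x) dx ∧ dy ∧ dw + (-2*z) dx ∧ dz ∧ dw

For a 2-form omega = sum_{i<j} g_{ij} dx_i ∧ dx_j, the exterior derivative is
  d(omega) = sum_{i<j} d(g_{ij}) ∧ dx_i ∧ dx_j = sum_{i<j, k} (∂g_{ij}/∂x_k) dx_k ∧ dx_i ∧ dx_j.
Expand each term, using dx_k ∧ dx_i ∧ dx_j = sgn(permutation) dx_{(a)} ∧ dx_{(b)} ∧ dx_{(c)} with (a < b < c) sorted:
  d(-2*w^2 + z^2) includes (∂/∂z)(-2*w^2 + z^2) dz = (2*z) dz, which multiplied by dx ∧ dy gives (2*z) dx ∧ dy ∧ dz
  d(-2*w^2 + z^2) includes (∂/∂w)(-2*w^2 + z^2) dw = (-4*w) dw, which multiplied by dx ∧ dy gives (-4*w) dx ∧ dy ∧ dw
  d(z*(-2*w - y)) includes (∂/∂y)(z*(-2*w - y)) dy = (-z) dy, which multiplied by dx ∧ dz gives (z) dx ∧ dy ∧ dz
  d(z*(-2*w - y)) includes (∂/∂w)(z*(-2*w - y)) dw = (-2*z) dw, which multiplied by dx ∧ dz gives (-2*z) dx ∧ dz ∧ dw
  d(2*x^2 - 2*y^2 - y) includes (∂/∂x)(2*x^2 - 2*y^2 - y) dx = (4*x) dx, which multiplied by dy ∧ dw gives (4*x) dx ∧ dy ∧ dw
Collecting like 3-forms: d(omega) = (3*z) dx ∧ dy ∧ dz + (-4*w + 4*x) dx ∧ dy ∧ dw + (-2*z) dx ∧ dz ∧ dw.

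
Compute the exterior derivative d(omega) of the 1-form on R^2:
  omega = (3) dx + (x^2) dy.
d(omega) = (2*x) dx ∧ dy

For a 1-form omega = sum_i f_i dx_i, the exterior derivative is
  d(omega) = sum_{i < j} (∂f_j/∂x_i - ∂f_i/∂x_j) dx_i ∧ dx_j.
  coefficient of dx ∧ dy: ∂f_2/∂x - ∂f_1/∂y = ∂(x^2)/∂x - ∂(3)/∂y = 2*x
Assembling: d(omega) = (2*x) dx ∧ dy.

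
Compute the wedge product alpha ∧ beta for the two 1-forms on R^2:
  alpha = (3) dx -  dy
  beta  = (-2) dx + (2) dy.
alpha ∧ beta = (4) dx ∧ dy

Distribute the wedge, using dx_i ∧ dx_j = -dx_j ∧ dx_i and dx_i ∧ dx_i = 0. For each pair (i, j) with i < j, the coefficient of dx_i ∧ dx_j in alpha ∧ beta is (alpha_i * beta_j - alpha_j * beta_i). Collecting: alpha ∧ beta = (4) dx ∧ dy.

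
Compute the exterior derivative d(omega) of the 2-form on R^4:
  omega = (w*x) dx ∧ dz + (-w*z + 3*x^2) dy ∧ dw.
d(omega) = (x) dx ∧ dz ∧ dw + (6*x) dx ∧ dy ∧ dw + (w) dy ∧ dz ∧ dw

For a 2-form omega = sum_{i<j} g_{ij} dx_i ∧ dx_j, the exterior derivative is
  d(omega) = sum_{i<j} d(g_{ij}) ∧ dx_i ∧ dx_j = sum_{i<j, k} (∂g_{ij}/∂x_k) dx_k ∧ dx_i ∧ dx_j.
Expand each term, using dx_k ∧ dx_i ∧ dx_j = sgn(permutation) dx_{(a)} ∧ dx_{(b)} ∧ dx_{(c)} with (a < b < c) sorted:
  d(w*x) includes (∂/∂w)(w*x) dw = (x) dw, which multiplied by dx ∧ dz gives (x) dx ∧ dz ∧ dw
  d(-w*z + 3*x^2) includes (∂/∂x)(-w*z + 3*x^2) dx = (6*x) dx, which multiplied by dy ∧ dw gives (6*x) dx ∧ dy ∧ dw
  d(-w*z + 3*x^2) includes (∂/∂z)(-w*z + 3*x^2) dz = (-w) dz, which multiplied by dy ∧ dw gives (w) dy ∧ dz ∧ dw
Collecting like 3-forms: d(omega) = (x) dx ∧ dz ∧ dw + (6*x) dx ∧ dy ∧ dw + (w) dy ∧ dz ∧ dw.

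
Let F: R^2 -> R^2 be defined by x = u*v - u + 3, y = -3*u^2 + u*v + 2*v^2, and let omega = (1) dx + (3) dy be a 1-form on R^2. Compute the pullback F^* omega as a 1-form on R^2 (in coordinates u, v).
F^* omega = (-18*u + 4*v - 1) du + (4*u + 12*v) dv

Using F^*(f dg) = (f ∘ F) d(g ∘ F), substitute each coordinate x_i by F_i(u, v) in f_i, and replace dx_i by d F_i = (∂F_i/∂u) du + (∂F_i/∂v) dv.
  For the x component: f_1(F) = 1; d F_1 = (v - 1) du + (u) dv
  For the y component: f_2(F) = 3; d F_2 = (-6*u + v) du + (u + 4*v) dv
Combining and collecting du, dv coefficients:
  coeff of du: -18*u + 4*v - 1
  coeff of dv: 4*u + 12*v
F^* omega = (-18*u + 4*v - 1) du + (4*u + 12*v) dv.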